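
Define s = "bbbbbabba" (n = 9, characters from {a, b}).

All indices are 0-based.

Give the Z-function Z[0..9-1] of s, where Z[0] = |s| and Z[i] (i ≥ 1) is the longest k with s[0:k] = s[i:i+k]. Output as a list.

[9, 4, 3, 2, 1, 0, 2, 1, 0]

Z[0]=9
i=1: fresh scan; Z[1]=4 scan→box=[1,5)
i=2: min(r-i=3, Z[1]=4)=3; Z[2]=3
i=3: min(r-i=2, Z[2]=3)=2; Z[3]=2
i=4: min(r-i=1, Z[3]=2)=1; Z[4]=1
i=5: fresh scan; Z[5]=0
i=6: fresh scan; Z[6]=2 scan→box=[6,8)
i=7: min(r-i=1, Z[1]=4)=1; Z[7]=1
i=8: fresh scan; Z[8]=0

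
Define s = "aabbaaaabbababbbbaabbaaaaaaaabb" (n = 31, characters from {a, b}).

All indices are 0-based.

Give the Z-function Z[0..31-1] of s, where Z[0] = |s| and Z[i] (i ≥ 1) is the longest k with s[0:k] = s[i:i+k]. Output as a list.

Z[0]=31
i=1: fresh scan; Z[1]=1 scan→box=[1,2)
i=2: fresh scan; Z[2]=0
i=3: fresh scan; Z[3]=0
i=4: fresh scan; Z[4]=2 scan→box=[4,6)
i=5: min(r-i=1, Z[1]=1)=1; Z[5]=2 scan→box=[5,7)
i=6: min(r-i=1, Z[1]=1)=1; Z[6]=5 scan→box=[6,11)
i=7: min(r-i=4, Z[1]=1)=1; Z[7]=1
i=8: min(r-i=3, Z[2]=0)=0; Z[8]=0
i=9: min(r-i=2, Z[3]=0)=0; Z[9]=0
i=10: min(r-i=1, Z[4]=2)=1; Z[10]=1
i=11: fresh scan; Z[11]=0
i=12: fresh scan; Z[12]=1 scan→box=[12,13)
i=13: fresh scan; Z[13]=0
i=14: fresh scan; Z[14]=0
i=15: fresh scan; Z[15]=0
i=16: fresh scan; Z[16]=0
i=17: fresh scan; Z[17]=8 scan→box=[17,25)
i=18: min(r-i=7, Z[1]=1)=1; Z[18]=1
i=19: min(r-i=6, Z[2]=0)=0; Z[19]=0
i=20: min(r-i=5, Z[3]=0)=0; Z[20]=0
i=21: min(r-i=4, Z[4]=2)=2; Z[21]=2
i=22: min(r-i=3, Z[5]=2)=2; Z[22]=2
i=23: min(r-i=2, Z[6]=5)=2; Z[23]=2
i=24: min(r-i=1, Z[7]=1)=1; Z[24]=2 scan→box=[24,26)
i=25: min(r-i=1, Z[1]=1)=1; Z[25]=2 scan→box=[25,27)
i=26: min(r-i=1, Z[1]=1)=1; Z[26]=2 scan→box=[26,28)
i=27: min(r-i=1, Z[1]=1)=1; Z[27]=4 scan→box=[27,31)
i=28: min(r-i=3, Z[1]=1)=1; Z[28]=1
i=29: min(r-i=2, Z[2]=0)=0; Z[29]=0
i=30: min(r-i=1, Z[3]=0)=0; Z[30]=0

[31, 1, 0, 0, 2, 2, 5, 1, 0, 0, 1, 0, 1, 0, 0, 0, 0, 8, 1, 0, 0, 2, 2, 2, 2, 2, 2, 4, 1, 0, 0]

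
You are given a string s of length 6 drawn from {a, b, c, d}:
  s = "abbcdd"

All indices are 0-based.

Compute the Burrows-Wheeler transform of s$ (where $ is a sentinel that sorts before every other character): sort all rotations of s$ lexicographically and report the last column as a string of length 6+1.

d$abbdc

rank  rotation last
    0  $abbcdd  d
    1  abbcdd$  $
    2  bbcdd$a  a
    3  bcdd$ab  b
    4  cdd$abb  b
    5  d$abbcd  d
    6  dd$abbc  c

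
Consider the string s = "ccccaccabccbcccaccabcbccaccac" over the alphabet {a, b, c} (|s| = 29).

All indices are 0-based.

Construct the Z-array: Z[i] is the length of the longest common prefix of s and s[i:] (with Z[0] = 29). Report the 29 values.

Z[0]=29
i=1: fresh scan; Z[1]=3 grow→box=[1,4)
i=2: min(r-i=2, Z[1]=3)=2; Z[2]=2
i=3: min(r-i=1, Z[2]=2)=1; Z[3]=1
i=4: fresh scan; Z[4]=0
i=5: fresh scan; Z[5]=2 grow→box=[5,7)
i=6: min(r-i=1, Z[1]=3)=1; Z[6]=1
i=7: fresh scan; Z[7]=0
i=8: fresh scan; Z[8]=0
i=9: fresh scan; Z[9]=2 grow→box=[9,11)
i=10: min(r-i=1, Z[1]=3)=1; Z[10]=1
i=11: fresh scan; Z[11]=0
i=12: fresh scan; Z[12]=3 grow→box=[12,15)
i=13: min(r-i=2, Z[1]=3)=2; Z[13]=2
i=14: min(r-i=1, Z[2]=2)=1; Z[14]=1
i=15: fresh scan; Z[15]=0
i=16: fresh scan; Z[16]=2 grow→box=[16,18)
i=17: min(r-i=1, Z[1]=3)=1; Z[17]=1
i=18: fresh scan; Z[18]=0
i=19: fresh scan; Z[19]=0
i=20: fresh scan; Z[20]=1 grow→box=[20,21)
i=21: fresh scan; Z[21]=0
i=22: fresh scan; Z[22]=2 grow→box=[22,24)
i=23: min(r-i=1, Z[1]=3)=1; Z[23]=1
i=24: fresh scan; Z[24]=0
i=25: fresh scan; Z[25]=2 grow→box=[25,27)
i=26: min(r-i=1, Z[1]=3)=1; Z[26]=1
i=27: fresh scan; Z[27]=0
i=28: fresh scan; Z[28]=1 grow→box=[28,29)

[29, 3, 2, 1, 0, 2, 1, 0, 0, 2, 1, 0, 3, 2, 1, 0, 2, 1, 0, 0, 1, 0, 2, 1, 0, 2, 1, 0, 1]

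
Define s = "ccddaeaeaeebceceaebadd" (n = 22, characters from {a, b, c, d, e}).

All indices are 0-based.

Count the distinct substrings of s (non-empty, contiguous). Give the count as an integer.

224

rank→(start, suffix):
  0 → (19, 'add')
  1 → (4, 'aeaeaeebceceaebadd')
  2 → (6, 'aeaeebceceaebadd')
  3 → (16, 'aebadd')
  4 → (8, 'aeebceceaebadd')
  5 → (18, 'badd')
  6 → (11, 'bceceaebadd')
  7 → (0, 'ccddaeaeaeebceceaebadd')
  8 → (1, 'cddaeaeaeebceceaebadd')
  9 → (14, 'ceaebadd')
  10 → (12, 'ceceaebadd')
  11 → (21, 'd')
  12 → (3, 'daeaeaeebceceaebadd')
  13 → (20, 'dd')
  14 → (2, 'ddaeaeaeebceceaebadd')
  15 → (5, 'eaeaeebceceaebadd')
  16 → (15, 'eaebadd')
  17 → (7, 'eaeebceceaebadd')
  18 → (17, 'ebadd')
  19 → (10, 'ebceceaebadd')
  20 → (13, 'eceaebadd')
  21 → (9, 'eebceceaebadd')

SA = [19, 4, 6, 16, 8, 18, 11, 0, 1, 14, 12, 21, 3, 20, 2, 5, 15, 7, 17, 10, 13, 9]
rank  pair      lcp
   1  s[19:],s[4:]  1  'a'
   2  s[4:],s[6:]  4  'aeae'
   3  s[6:],s[16:]  2  'ae'
   4  s[16:],s[8:]  2  'ae'
   5  s[8:],s[18:]  0  ''
   6  s[18:],s[11:]  1  'b'
   7  s[11:],s[0:]  0  ''
   8  s[0:],s[1:]  1  'c'
   9  s[1:],s[14:]  1  'c'
  10  s[14:],s[12:]  2  'ce'
  11  s[12:],s[21:]  0  ''
  12  s[21:],s[3:]  1  'd'
  13  s[3:],s[20:]  1  'd'
  14  s[20:],s[2:]  2  'dd'
  15  s[2:],s[5:]  0  ''
  16  s[5:],s[15:]  3  'eae'
  17  s[15:],s[7:]  3  'eae'
  18  s[7:],s[17:]  1  'e'
  19  s[17:],s[10:]  2  'eb'
  20  s[10:],s[13:]  1  'e'
  21  s[13:],s[9:]  1  'e'

n(n+1)/2 = 22·23/2 = 253
Σ LCP = 0 + 1 + 4 + 2 + 2 + 0 + 1 + 0 + 1 + 1 + 2 + 0 + 1 + 1 + 2 + 0 + 3 + 3 + 1 + 2 + 1 + 1 = 29
distinct = 253 − 29 = 224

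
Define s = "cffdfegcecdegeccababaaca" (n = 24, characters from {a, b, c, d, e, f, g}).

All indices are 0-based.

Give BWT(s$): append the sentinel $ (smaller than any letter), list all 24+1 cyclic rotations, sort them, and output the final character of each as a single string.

rank  rotation                   last
    0  $cffdfegcecdegeccababaaca  a
    1  a$cffdfegcecdegeccababaac  c
    2  aaca$cffdfegcecdegeccabab  b
    3  abaaca$cffdfegcecdegeccab  b
    4  ababaaca$cffdfegcecdegecc  c
    5  aca$cffdfegcecdegeccababa  a
    6  baaca$cffdfegcecdegeccaba  a
    7  babaaca$cffdfegcecdegecca  a
    8  ca$cffdfegcecdegeccababaa  a
    9  cababaaca$cffdfegcecdegec  c
   10  ccababaaca$cffdfegcecdege  e
   11  cdegeccababaaca$cffdfegce  e
   12  cecdegeccababaaca$cffdfeg  g
   13  cffdfegcecdegeccababaaca$  $
   14  degeccababaaca$cffdfegcec  c
   15  dfegcecdegeccababaaca$cff  f
   16  eccababaaca$cffdfegcecdeg  g
   17  ecdegeccababaaca$cffdfegc  c
   18  egcecdegeccababaaca$cffdf  f
   19  egeccababaaca$cffdfegcecd  d
   20  fdfegcecdegeccababaaca$cf  f
   21  fegcecdegeccababaaca$cffd  d
   22  ffdfegcecdegeccababaaca$c  c
   23  gcecdegeccababaaca$cffdfe  e
   24  geccababaaca$cffdfegcecde  e

acbbcaaaaceeg$cfgcfdfdcee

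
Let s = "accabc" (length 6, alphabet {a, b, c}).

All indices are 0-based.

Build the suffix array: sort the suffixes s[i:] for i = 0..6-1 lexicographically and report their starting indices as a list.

[3, 0, 4, 5, 2, 1]

sorted suffixes:
  #0 SA[0]=3  'abc'
  #1 SA[1]=0  'accabc'
  #2 SA[2]=4  'bc'
  #3 SA[3]=5  'c'
  #4 SA[4]=2  'cabc'
  #5 SA[5]=1  'ccabc'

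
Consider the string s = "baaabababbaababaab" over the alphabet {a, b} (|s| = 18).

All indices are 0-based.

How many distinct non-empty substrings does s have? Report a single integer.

rank→(start, suffix):
  0 → (1, 'aaabababbaababaab')
  1 → (15, 'aab')
  2 → (10, 'aababaab')
  3 → (2, 'aabababbaababaab')
  4 → (16, 'ab')
  5 → (13, 'abaab')
  6 → (11, 'ababaab')
  7 → (3, 'abababbaababaab')
  8 → (5, 'ababbaababaab')
  9 → (7, 'abbaababaab')
  10 → (17, 'b')
  11 → (0, 'baaabababbaababaab')
  12 → (14, 'baab')
  13 → (9, 'baababaab')
  14 → (12, 'babaab')
  15 → (4, 'bababbaababaab')
  16 → (6, 'babbaababaab')
  17 → (8, 'bbaababaab')

SA = [1, 15, 10, 2, 16, 13, 11, 3, 5, 7, 17, 0, 14, 9, 12, 4, 6, 8]
rank  pair      lcp
   1  s[1:],s[15:]  2  'aa'
   2  s[15:],s[10:]  3  'aab'
   3  s[10:],s[2:]  6  'aababa'
   4  s[2:],s[16:]  1  'a'
   5  s[16:],s[13:]  2  'ab'
   6  s[13:],s[11:]  3  'aba'
   7  s[11:],s[3:]  5  'ababa'
   8  s[3:],s[5:]  4  'abab'
   9  s[5:],s[7:]  2  'ab'
  10  s[7:],s[17:]  0  ''
  11  s[17:],s[0:]  1  'b'
  12  s[0:],s[14:]  3  'baa'
  13  s[14:],s[9:]  4  'baab'
  14  s[9:],s[12:]  2  'ba'
  15  s[12:],s[4:]  4  'baba'
  16  s[4:],s[6:]  3  'bab'
  17  s[6:],s[8:]  1  'b'

n(n+1)/2 = 18·19/2 = 171
Σ LCP = 0 + 2 + 3 + 6 + 1 + 2 + 3 + 5 + 4 + 2 + 0 + 1 + 3 + 4 + 2 + 4 + 3 + 1 = 46
distinct = 171 − 46 = 125

125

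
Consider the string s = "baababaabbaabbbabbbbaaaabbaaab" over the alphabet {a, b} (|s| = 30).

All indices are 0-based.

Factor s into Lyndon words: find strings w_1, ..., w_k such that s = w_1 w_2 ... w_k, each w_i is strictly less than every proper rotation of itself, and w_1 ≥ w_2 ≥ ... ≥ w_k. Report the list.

["b", "aababaabbaabbbabbbb", "aaaabbaaab"]

emit factor 1: 'b' (i=0, period=1)
emit factor 2: 'aababaabbaabbbabbbb' (i=1, period=19)
emit factor 3: 'aaaabbaaab' (i=20, period=10)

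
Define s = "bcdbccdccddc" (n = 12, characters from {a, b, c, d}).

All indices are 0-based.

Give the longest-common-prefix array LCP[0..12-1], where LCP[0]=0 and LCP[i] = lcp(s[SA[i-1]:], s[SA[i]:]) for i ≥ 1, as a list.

[0, 2, 0, 1, 3, 1, 2, 2, 0, 1, 2, 1]

rank | idx | suffix
   0 |   3 | bccdccddc
   1 |   0 | bcdbccdccddc
   2 |  11 | c
   3 |   4 | ccdccddc
   4 |   7 | ccddc
   5 |   1 | cdbccdccddc
   6 |   5 | cdccddc
   7 |   8 | cddc
   8 |   2 | dbccdccddc
   9 |  10 | dc
  10 |   6 | dccddc
  11 |   9 | ddc

SA = [3, 0, 11, 4, 7, 1, 5, 8, 2, 10, 6, 9]
i: (SA[i-1],SA[i]) lcp shared
  1: (3,0) 2 'bc'
  2: (0,11) 0 ''
  3: (11,4) 1 'c'
  4: (4,7) 3 'ccd'
  5: (7,1) 1 'c'
  6: (1,5) 2 'cd'
  7: (5,8) 2 'cd'
  8: (8,2) 0 ''
  9: (2,10) 1 'd'
  10: (10,6) 2 'dc'
  11: (6,9) 1 'd'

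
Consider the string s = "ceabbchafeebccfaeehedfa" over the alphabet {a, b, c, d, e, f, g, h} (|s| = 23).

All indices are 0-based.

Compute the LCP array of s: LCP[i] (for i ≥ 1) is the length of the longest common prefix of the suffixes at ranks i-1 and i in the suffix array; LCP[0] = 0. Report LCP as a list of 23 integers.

[0, 1, 1, 1, 0, 1, 2, 0, 1, 1, 1, 0, 0, 1, 1, 1, 2, 1, 0, 2, 1, 0, 1]

sorted suffixes:
  #0 SA[0]=22  'a'
  #1 SA[1]=2  'abbchafeebccfaeehedfa'
  #2 SA[2]=15  'aeehedfa'
  #3 SA[3]=7  'afeebccfaeehedfa'
  #4 SA[4]=3  'bbchafeebccfaeehedfa'
  #5 SA[5]=11  'bccfaeehedfa'
  #6 SA[6]=4  'bchafeebccfaeehedfa'
  #7 SA[7]=12  'ccfaeehedfa'
  #8 SA[8]=0  'ceabbchafeebccfaeehedfa'
  #9 SA[9]=13  'cfaeehedfa'
  #10 SA[10]=5  'chafeebccfaeehedfa'
  #11 SA[11]=20  'dfa'
  #12 SA[12]=1  'eabbchafeebccfaeehedfa'
  #13 SA[13]=10  'ebccfaeehedfa'
  #14 SA[14]=19  'edfa'
  #15 SA[15]=9  'eebccfaeehedfa'
  #16 SA[16]=16  'eehedfa'
  #17 SA[17]=17  'ehedfa'
  #18 SA[18]=21  'fa'
  #19 SA[19]=14  'faeehedfa'
  #20 SA[20]=8  'feebccfaeehedfa'
  #21 SA[21]=6  'hafeebccfaeehedfa'
  #22 SA[22]=18  'hedfa'

SA = [22, 2, 15, 7, 3, 11, 4, 12, 0, 13, 5, 20, 1, 10, 19, 9, 16, 17, 21, 14, 8, 6, 18]
[i] adj suffixes → lcp
  [1] 22/2 → 1 ('a')
  [2] 2/15 → 1 ('a')
  [3] 15/7 → 1 ('a')
  [4] 7/3 → 0 ('')
  [5] 3/11 → 1 ('b')
  [6] 11/4 → 2 ('bc')
  [7] 4/12 → 0 ('')
  [8] 12/0 → 1 ('c')
  [9] 0/13 → 1 ('c')
  [10] 13/5 → 1 ('c')
  [11] 5/20 → 0 ('')
  [12] 20/1 → 0 ('')
  [13] 1/10 → 1 ('e')
  [14] 10/19 → 1 ('e')
  [15] 19/9 → 1 ('e')
  [16] 9/16 → 2 ('ee')
  [17] 16/17 → 1 ('e')
  [18] 17/21 → 0 ('')
  [19] 21/14 → 2 ('fa')
  [20] 14/8 → 1 ('f')
  [21] 8/6 → 0 ('')
  [22] 6/18 → 1 ('h')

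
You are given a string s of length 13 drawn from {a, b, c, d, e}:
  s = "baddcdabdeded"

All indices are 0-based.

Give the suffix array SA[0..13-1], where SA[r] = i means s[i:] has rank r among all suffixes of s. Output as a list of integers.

rank→(start, suffix):
  0 → (6, 'abdeded')
  1 → (1, 'addcdabdeded')
  2 → (0, 'baddcdabdeded')
  3 → (7, 'bdeded')
  4 → (4, 'cdabdeded')
  5 → (12, 'd')
  6 → (5, 'dabdeded')
  7 → (3, 'dcdabdeded')
  8 → (2, 'ddcdabdeded')
  9 → (10, 'ded')
  10 → (8, 'deded')
  11 → (11, 'ed')
  12 → (9, 'eded')

[6, 1, 0, 7, 4, 12, 5, 3, 2, 10, 8, 11, 9]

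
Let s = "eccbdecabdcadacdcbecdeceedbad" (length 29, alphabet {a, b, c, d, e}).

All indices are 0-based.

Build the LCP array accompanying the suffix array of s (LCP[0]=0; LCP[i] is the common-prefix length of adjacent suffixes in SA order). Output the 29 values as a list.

[0, 1, 1, 2, 0, 1, 2, 1, 0, 2, 1, 2, 1, 1, 2, 1, 0, 1, 1, 1, 2, 1, 3, 0, 2, 2, 2, 1, 1]

sorted suffixes:
  #0 SA[0]=7  'abdcadacdcbecdeceedbad'
  #1 SA[1]=13  'acdcbecdeceedbad'
  #2 SA[2]=27  'ad'
  #3 SA[3]=11  'adacdcbecdeceedbad'
  #4 SA[4]=26  'bad'
  #5 SA[5]=8  'bdcadacdcbecdeceedbad'
  #6 SA[6]=3  'bdecabdcadacdcbecdeceedbad'
  #7 SA[7]=17  'becdeceedbad'
  #8 SA[8]=6  'cabdcadacdcbecdeceedbad'
  #9 SA[9]=10  'cadacdcbecdeceedbad'
  #10 SA[10]=2  'cbdecabdcadacdcbecdeceedbad'
  #11 SA[11]=16  'cbecdeceedbad'
  #12 SA[12]=1  'ccbdecabdcadacdcbecdeceedbad'
  #13 SA[13]=14  'cdcbecdeceedbad'
  #14 SA[14]=19  'cdeceedbad'
  #15 SA[15]=22  'ceedbad'
  #16 SA[16]=28  'd'
  #17 SA[17]=12  'dacdcbecdeceedbad'
  #18 SA[18]=25  'dbad'
  #19 SA[19]=9  'dcadacdcbecdeceedbad'
  #20 SA[20]=15  'dcbecdeceedbad'
  #21 SA[21]=4  'decabdcadacdcbecdeceedbad'
  #22 SA[22]=20  'deceedbad'
  #23 SA[23]=5  'ecabdcadacdcbecdeceedbad'
  #24 SA[24]=0  'eccbdecabdcadacdcbecdeceedbad'
  #25 SA[25]=18  'ecdeceedbad'
  #26 SA[26]=21  'eceedbad'
  #27 SA[27]=24  'edbad'
  #28 SA[28]=23  'eedbad'

SA = [7, 13, 27, 11, 26, 8, 3, 17, 6, 10, 2, 16, 1, 14, 19, 22, 28, 12, 25, 9, 15, 4, 20, 5, 0, 18, 21, 24, 23]
i: (SA[i-1],SA[i]) lcp shared
  1: (7,13) 1 'a'
  2: (13,27) 1 'a'
  3: (27,11) 2 'ad'
  4: (11,26) 0 ''
  5: (26,8) 1 'b'
  6: (8,3) 2 'bd'
  7: (3,17) 1 'b'
  8: (17,6) 0 ''
  9: (6,10) 2 'ca'
  10: (10,2) 1 'c'
  11: (2,16) 2 'cb'
  12: (16,1) 1 'c'
  13: (1,14) 1 'c'
  14: (14,19) 2 'cd'
  15: (19,22) 1 'c'
  16: (22,28) 0 ''
  17: (28,12) 1 'd'
  18: (12,25) 1 'd'
  19: (25,9) 1 'd'
  20: (9,15) 2 'dc'
  21: (15,4) 1 'd'
  22: (4,20) 3 'dec'
  23: (20,5) 0 ''
  24: (5,0) 2 'ec'
  25: (0,18) 2 'ec'
  26: (18,21) 2 'ec'
  27: (21,24) 1 'e'
  28: (24,23) 1 'e'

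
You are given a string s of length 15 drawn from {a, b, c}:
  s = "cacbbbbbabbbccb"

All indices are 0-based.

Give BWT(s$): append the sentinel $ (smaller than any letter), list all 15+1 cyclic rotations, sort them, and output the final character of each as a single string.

bbccbbbbcabb$cab

rank  rotation          last
    0  $cacbbbbbabbbccb  b
    1  abbbccb$cacbbbbb  b
    2  acbbbbbabbbccb$c  c
    3  b$cacbbbbbabbbcc  c
    4  babbbccb$cacbbbb  b
    5  bbabbbccb$cacbbb  b
    6  bbbabbbccb$cacbb  b
    7  bbbbabbbccb$cacb  b
    8  bbbbbabbbccb$cac  c
    9  bbbccb$cacbbbbba  a
   10  bbccb$cacbbbbbab  b
   11  bccb$cacbbbbbabb  b
   12  cacbbbbbabbbccb$  $
   13  cb$cacbbbbbabbbc  c
   14  cbbbbbabbbccb$ca  a
   15  ccb$cacbbbbbabbb  b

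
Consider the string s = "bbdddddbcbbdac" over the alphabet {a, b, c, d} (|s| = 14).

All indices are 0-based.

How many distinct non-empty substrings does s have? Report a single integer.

sorted suffixes:
  #0 SA[0]=12  'ac'
  #1 SA[1]=9  'bbdac'
  #2 SA[2]=0  'bbdddddbcbbdac'
  #3 SA[3]=7  'bcbbdac'
  #4 SA[4]=10  'bdac'
  #5 SA[5]=1  'bdddddbcbbdac'
  #6 SA[6]=13  'c'
  #7 SA[7]=8  'cbbdac'
  #8 SA[8]=11  'dac'
  #9 SA[9]=6  'dbcbbdac'
  #10 SA[10]=5  'ddbcbbdac'
  #11 SA[11]=4  'dddbcbbdac'
  #12 SA[12]=3  'ddddbcbbdac'
  #13 SA[13]=2  'dddddbcbbdac'

SA = [12, 9, 0, 7, 10, 1, 13, 8, 11, 6, 5, 4, 3, 2]
i: (SA[i-1],SA[i]) lcp shared
  1: (12,9) 0 ''
  2: (9,0) 3 'bbd'
  3: (0,7) 1 'b'
  4: (7,10) 1 'b'
  5: (10,1) 2 'bd'
  6: (1,13) 0 ''
  7: (13,8) 1 'c'
  8: (8,11) 0 ''
  9: (11,6) 1 'd'
  10: (6,5) 1 'd'
  11: (5,4) 2 'dd'
  12: (4,3) 3 'ddd'
  13: (3,2) 4 'dddd'

n(n+1)/2 = 14·15/2 = 105
Σ LCP = 0 + 0 + 3 + 1 + 1 + 2 + 0 + 1 + 0 + 1 + 1 + 2 + 3 + 4 = 19
distinct = 105 − 19 = 86

86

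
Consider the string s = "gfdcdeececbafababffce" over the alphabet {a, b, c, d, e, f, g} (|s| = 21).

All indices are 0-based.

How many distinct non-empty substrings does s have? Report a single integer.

rank→(start, suffix):
  0 → (13, 'ababffce')
  1 → (15, 'abffce')
  2 → (11, 'afababffce')
  3 → (14, 'babffce')
  4 → (10, 'bafababffce')
  5 → (16, 'bffce')
  6 → (9, 'cbafababffce')
  7 → (3, 'cdeececbafababffce')
  8 → (19, 'ce')
  9 → (7, 'cecbafababffce')
  10 → (2, 'dcdeececbafababffce')
  11 → (4, 'deececbafababffce')
  12 → (20, 'e')
  13 → (8, 'ecbafababffce')
  14 → (6, 'ececbafababffce')
  15 → (5, 'eececbafababffce')
  16 → (12, 'fababffce')
  17 → (18, 'fce')
  18 → (1, 'fdcdeececbafababffce')
  19 → (17, 'ffce')
  20 → (0, 'gfdcdeececbafababffce')

SA = [13, 15, 11, 14, 10, 16, 9, 3, 19, 7, 2, 4, 20, 8, 6, 5, 12, 18, 1, 17, 0]
rank  pair      lcp
   1  s[13:],s[15:]  2  'ab'
   2  s[15:],s[11:]  1  'a'
   3  s[11:],s[14:]  0  ''
   4  s[14:],s[10:]  2  'ba'
   5  s[10:],s[16:]  1  'b'
   6  s[16:],s[9:]  0  ''
   7  s[9:],s[3:]  1  'c'
   8  s[3:],s[19:]  1  'c'
   9  s[19:],s[7:]  2  'ce'
  10  s[7:],s[2:]  0  ''
  11  s[2:],s[4:]  1  'd'
  12  s[4:],s[20:]  0  ''
  13  s[20:],s[8:]  1  'e'
  14  s[8:],s[6:]  2  'ec'
  15  s[6:],s[5:]  1  'e'
  16  s[5:],s[12:]  0  ''
  17  s[12:],s[18:]  1  'f'
  18  s[18:],s[1:]  1  'f'
  19  s[1:],s[17:]  1  'f'
  20  s[17:],s[0:]  0  ''

n(n+1)/2 = 21·22/2 = 231
Σ LCP = 0 + 2 + 1 + 0 + 2 + 1 + 0 + 1 + 1 + 2 + 0 + 1 + 0 + 1 + 2 + 1 + 0 + 1 + 1 + 1 + 0 = 18
distinct = 231 − 18 = 213

213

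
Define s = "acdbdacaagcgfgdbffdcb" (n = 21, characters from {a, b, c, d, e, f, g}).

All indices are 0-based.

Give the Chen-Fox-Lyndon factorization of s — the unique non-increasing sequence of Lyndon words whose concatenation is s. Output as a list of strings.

["acdbd", "ac", "aagcgfgdbffdcb"]

emit factor 1: 'acdbd' (i=0, period=5)
emit factor 2: 'ac' (i=5, period=2)
emit factor 3: 'aagcgfgdbffdcb' (i=7, period=14)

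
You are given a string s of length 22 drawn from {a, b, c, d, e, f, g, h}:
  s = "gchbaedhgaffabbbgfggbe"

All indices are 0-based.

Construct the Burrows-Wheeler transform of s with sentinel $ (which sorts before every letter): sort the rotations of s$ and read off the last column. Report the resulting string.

efbghabgbgebafaghg$bfcd

rank  rotation                 last
    0  $gchbaedhgaffabbbgfggbe  e
    1  abbbgfggbe$gchbaedhgaff  f
    2  aedhgaffabbbgfggbe$gchb  b
    3  affabbbgfggbe$gchbaedhg  g
    4  baedhgaffabbbgfggbe$gch  h
    5  bbbgfggbe$gchbaedhgaffa  a
    6  bbgfggbe$gchbaedhgaffab  b
    7  be$gchbaedhgaffabbbgfgg  g
    8  bgfggbe$gchbaedhgaffabb  b
    9  chbaedhgaffabbbgfggbe$g  g
   10  dhgaffabbbgfggbe$gchbae  e
   11  e$gchbaedhgaffabbbgfggb  b
   12  edhgaffabbbgfggbe$gchba  a
   13  fabbbgfggbe$gchbaedhgaf  f
   14  ffabbbgfggbe$gchbaedhga  a
   15  fggbe$gchbaedhgaffabbbg  g
   16  gaffabbbgfggbe$gchbaedh  h
   17  gbe$gchbaedhgaffabbbgfg  g
   18  gchbaedhgaffabbbgfggbe$  $
   19  gfggbe$gchbaedhgaffabbb  b
   20  ggbe$gchbaedhgaffabbbgf  f
   21  hbaedhgaffabbbgfggbe$gc  c
   22  hgaffabbbgfggbe$gchbaed  d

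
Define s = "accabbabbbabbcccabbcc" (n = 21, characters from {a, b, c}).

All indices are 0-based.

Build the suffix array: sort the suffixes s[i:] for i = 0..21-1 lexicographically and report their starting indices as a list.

[3, 6, 16, 10, 0, 5, 9, 4, 8, 7, 17, 11, 18, 12, 20, 2, 15, 19, 1, 14, 13]

rank | idx | suffix
   0 |   3 | abbabbbabbcccabbcc
   1 |   6 | abbbabbcccabbcc
   2 |  16 | abbcc
   3 |  10 | abbcccabbcc
   4 |   0 | accabbabbbabbcccabbcc
   5 |   5 | babbbabbcccabbcc
   6 |   9 | babbcccabbcc
   7 |   4 | bbabbbabbcccabbcc
   8 |   8 | bbabbcccabbcc
   9 |   7 | bbbabbcccabbcc
  10 |  17 | bbcc
  11 |  11 | bbcccabbcc
  12 |  18 | bcc
  13 |  12 | bcccabbcc
  14 |  20 | c
  15 |   2 | cabbabbbabbcccabbcc
  16 |  15 | cabbcc
  17 |  19 | cc
  18 |   1 | ccabbabbbabbcccabbcc
  19 |  14 | ccabbcc
  20 |  13 | cccabbcc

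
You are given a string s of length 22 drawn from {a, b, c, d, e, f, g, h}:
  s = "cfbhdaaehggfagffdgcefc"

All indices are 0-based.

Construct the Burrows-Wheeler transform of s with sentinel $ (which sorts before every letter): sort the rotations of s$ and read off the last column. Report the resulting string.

rank  rotation                 last
    0  $cfbhdaaehggfagffdgcefc  c
    1  aaehggfagffdgcefc$cfbhd  d
    2  aehggfagffdgcefc$cfbhda  a
    3  agffdgcefc$cfbhdaaehggf  f
    4  bhdaaehggfagffdgcefc$cf  f
    5  c$cfbhdaaehggfagffdgcef  f
    6  cefc$cfbhdaaehggfagffdg  g
    7  cfbhdaaehggfagffdgcefc$  $
    8  daaehggfagffdgcefc$cfbh  h
    9  dgcefc$cfbhdaaehggfagff  f
   10  efc$cfbhdaaehggfagffdgc  c
   11  ehggfagffdgcefc$cfbhdaa  a
   12  fagffdgcefc$cfbhdaaehgg  g
   13  fbhdaaehggfagffdgcefc$c  c
   14  fc$cfbhdaaehggfagffdgce  e
   15  fdgcefc$cfbhdaaehggfagf  f
   16  ffdgcefc$cfbhdaaehggfag  g
   17  gcefc$cfbhdaaehggfagffd  d
   18  gfagffdgcefc$cfbhdaaehg  g
   19  gffdgcefc$cfbhdaaehggfa  a
   20  ggfagffdgcefc$cfbhdaaeh  h
   21  hdaaehggfagffdgcefc$cfb  b
   22  hggfagffdgcefc$cfbhdaae  e

cdafffg$hfcagcefgdgahbe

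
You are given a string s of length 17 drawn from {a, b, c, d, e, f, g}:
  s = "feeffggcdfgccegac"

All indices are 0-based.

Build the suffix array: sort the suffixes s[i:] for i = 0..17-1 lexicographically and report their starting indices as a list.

sorted suffixes:
  #0 SA[0]=15  'ac'
  #1 SA[1]=16  'c'
  #2 SA[2]=11  'ccegac'
  #3 SA[3]=7  'cdfgccegac'
  #4 SA[4]=12  'cegac'
  #5 SA[5]=8  'dfgccegac'
  #6 SA[6]=1  'eeffggcdfgccegac'
  #7 SA[7]=2  'effggcdfgccegac'
  #8 SA[8]=13  'egac'
  #9 SA[9]=0  'feeffggcdfgccegac'
  #10 SA[10]=3  'ffggcdfgccegac'
  #11 SA[11]=9  'fgccegac'
  #12 SA[12]=4  'fggcdfgccegac'
  #13 SA[13]=14  'gac'
  #14 SA[14]=10  'gccegac'
  #15 SA[15]=6  'gcdfgccegac'
  #16 SA[16]=5  'ggcdfgccegac'

[15, 16, 11, 7, 12, 8, 1, 2, 13, 0, 3, 9, 4, 14, 10, 6, 5]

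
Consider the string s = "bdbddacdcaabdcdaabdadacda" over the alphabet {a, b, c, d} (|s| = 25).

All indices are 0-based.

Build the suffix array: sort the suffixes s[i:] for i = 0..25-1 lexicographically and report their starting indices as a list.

sorted suffixes:
  #0 SA[0]=24  'a'
  #1 SA[1]=15  'aabdadacda'
  #2 SA[2]=9  'aabdcdaabdadacda'
  #3 SA[3]=16  'abdadacda'
  #4 SA[4]=10  'abdcdaabdadacda'
  #5 SA[5]=21  'acda'
  #6 SA[6]=5  'acdcaabdcdaabdadacda'
  #7 SA[7]=19  'adacda'
  #8 SA[8]=17  'bdadacda'
  #9 SA[9]=0  'bdbddacdcaabdcdaabdadacda'
  #10 SA[10]=11  'bdcdaabdadacda'
  #11 SA[11]=2  'bddacdcaabdcdaabdadacda'
  #12 SA[12]=8  'caabdcdaabdadacda'
  #13 SA[13]=22  'cda'
  #14 SA[14]=13  'cdaabdadacda'
  #15 SA[15]=6  'cdcaabdcdaabdadacda'
  #16 SA[16]=23  'da'
  #17 SA[17]=14  'daabdadacda'
  #18 SA[18]=20  'dacda'
  #19 SA[19]=4  'dacdcaabdcdaabdadacda'
  #20 SA[20]=18  'dadacda'
  #21 SA[21]=1  'dbddacdcaabdcdaabdadacda'
  #22 SA[22]=7  'dcaabdcdaabdadacda'
  #23 SA[23]=12  'dcdaabdadacda'
  #24 SA[24]=3  'ddacdcaabdcdaabdadacda'

[24, 15, 9, 16, 10, 21, 5, 19, 17, 0, 11, 2, 8, 22, 13, 6, 23, 14, 20, 4, 18, 1, 7, 12, 3]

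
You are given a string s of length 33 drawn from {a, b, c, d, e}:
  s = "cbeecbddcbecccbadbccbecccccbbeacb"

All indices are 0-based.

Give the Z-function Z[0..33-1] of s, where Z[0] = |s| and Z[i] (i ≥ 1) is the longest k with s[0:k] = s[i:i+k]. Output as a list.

Z[0]=33
i=1: fresh scan; Z[1]=0
i=2: fresh scan; Z[2]=0
i=3: fresh scan; Z[3]=0
i=4: fresh scan; Z[4]=2 scan→box=[4,6)
i=5: min(r-i=1, Z[1]=0)=0; Z[5]=0
i=6: fresh scan; Z[6]=0
i=7: fresh scan; Z[7]=0
i=8: fresh scan; Z[8]=3 scan→box=[8,11)
i=9: min(r-i=2, Z[1]=0)=0; Z[9]=0
i=10: min(r-i=1, Z[2]=0)=0; Z[10]=0
i=11: fresh scan; Z[11]=1 scan→box=[11,12)
i=12: fresh scan; Z[12]=1 scan→box=[12,13)
i=13: fresh scan; Z[13]=2 scan→box=[13,15)
i=14: min(r-i=1, Z[1]=0)=0; Z[14]=0
i=15: fresh scan; Z[15]=0
i=16: fresh scan; Z[16]=0
i=17: fresh scan; Z[17]=0
i=18: fresh scan; Z[18]=1 scan→box=[18,19)
i=19: fresh scan; Z[19]=3 scan→box=[19,22)
i=20: min(r-i=2, Z[1]=0)=0; Z[20]=0
i=21: min(r-i=1, Z[2]=0)=0; Z[21]=0
i=22: fresh scan; Z[22]=1 scan→box=[22,23)
i=23: fresh scan; Z[23]=1 scan→box=[23,24)
i=24: fresh scan; Z[24]=1 scan→box=[24,25)
i=25: fresh scan; Z[25]=1 scan→box=[25,26)
i=26: fresh scan; Z[26]=2 scan→box=[26,28)
i=27: min(r-i=1, Z[1]=0)=0; Z[27]=0
i=28: fresh scan; Z[28]=0
i=29: fresh scan; Z[29]=0
i=30: fresh scan; Z[30]=0
i=31: fresh scan; Z[31]=2 scan→box=[31,33)
i=32: min(r-i=1, Z[1]=0)=0; Z[32]=0

[33, 0, 0, 0, 2, 0, 0, 0, 3, 0, 0, 1, 1, 2, 0, 0, 0, 0, 1, 3, 0, 0, 1, 1, 1, 1, 2, 0, 0, 0, 0, 2, 0]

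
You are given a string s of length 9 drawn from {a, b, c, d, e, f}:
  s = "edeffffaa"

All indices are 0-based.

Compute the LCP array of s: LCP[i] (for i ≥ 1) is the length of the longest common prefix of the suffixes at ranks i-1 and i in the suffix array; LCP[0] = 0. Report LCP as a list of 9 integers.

rank | idx | suffix
   0 |   8 | a
   1 |   7 | aa
   2 |   1 | deffffaa
   3 |   0 | edeffffaa
   4 |   2 | effffaa
   5 |   6 | faa
   6 |   5 | ffaa
   7 |   4 | fffaa
   8 |   3 | ffffaa

SA = [8, 7, 1, 0, 2, 6, 5, 4, 3]
[i] adj suffixes → lcp
  [1] 8/7 → 1 ('a')
  [2] 7/1 → 0 ('')
  [3] 1/0 → 0 ('')
  [4] 0/2 → 1 ('e')
  [5] 2/6 → 0 ('')
  [6] 6/5 → 1 ('f')
  [7] 5/4 → 2 ('ff')
  [8] 4/3 → 3 ('fff')

[0, 1, 0, 0, 1, 0, 1, 2, 3]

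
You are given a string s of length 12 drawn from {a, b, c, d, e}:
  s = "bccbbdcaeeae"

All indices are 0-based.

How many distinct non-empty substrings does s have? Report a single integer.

70

sorted suffixes:
  #0 SA[0]=10  'ae'
  #1 SA[1]=7  'aeeae'
  #2 SA[2]=3  'bbdcaeeae'
  #3 SA[3]=0  'bccbbdcaeeae'
  #4 SA[4]=4  'bdcaeeae'
  #5 SA[5]=6  'caeeae'
  #6 SA[6]=2  'cbbdcaeeae'
  #7 SA[7]=1  'ccbbdcaeeae'
  #8 SA[8]=5  'dcaeeae'
  #9 SA[9]=11  'e'
  #10 SA[10]=9  'eae'
  #11 SA[11]=8  'eeae'

SA = [10, 7, 3, 0, 4, 6, 2, 1, 5, 11, 9, 8]
rank  pair      lcp
   1  s[10:],s[7:]  2  'ae'
   2  s[7:],s[3:]  0  ''
   3  s[3:],s[0:]  1  'b'
   4  s[0:],s[4:]  1  'b'
   5  s[4:],s[6:]  0  ''
   6  s[6:],s[2:]  1  'c'
   7  s[2:],s[1:]  1  'c'
   8  s[1:],s[5:]  0  ''
   9  s[5:],s[11:]  0  ''
  10  s[11:],s[9:]  1  'e'
  11  s[9:],s[8:]  1  'e'

n(n+1)/2 = 12·13/2 = 78
Σ LCP = 0 + 2 + 0 + 1 + 1 + 0 + 1 + 1 + 0 + 0 + 1 + 1 = 8
distinct = 78 − 8 = 70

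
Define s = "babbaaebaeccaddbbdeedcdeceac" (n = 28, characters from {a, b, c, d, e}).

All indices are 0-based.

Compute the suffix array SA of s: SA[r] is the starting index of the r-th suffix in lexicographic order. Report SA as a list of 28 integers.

sorted suffixes:
  #0 SA[0]=4  'aaebaeccaddbbdeedcdeceac'
  #1 SA[1]=1  'abbaaebaeccaddbbdeedcdeceac'
  #2 SA[2]=26  'ac'
  #3 SA[3]=12  'addbbdeedcdeceac'
  #4 SA[4]=5  'aebaeccaddbbdeedcdeceac'
  #5 SA[5]=8  'aeccaddbbdeedcdeceac'
  #6 SA[6]=3  'baaebaeccaddbbdeedcdeceac'
  #7 SA[7]=0  'babbaaebaeccaddbbdeedcdeceac'
  #8 SA[8]=7  'baeccaddbbdeedcdeceac'
  #9 SA[9]=2  'bbaaebaeccaddbbdeedcdeceac'
  #10 SA[10]=15  'bbdeedcdeceac'
  #11 SA[11]=16  'bdeedcdeceac'
  #12 SA[12]=27  'c'
  #13 SA[13]=11  'caddbbdeedcdeceac'
  #14 SA[14]=10  'ccaddbbdeedcdeceac'
  #15 SA[15]=21  'cdeceac'
  #16 SA[16]=24  'ceac'
  #17 SA[17]=14  'dbbdeedcdeceac'
  #18 SA[18]=20  'dcdeceac'
  #19 SA[19]=13  'ddbbdeedcdeceac'
  #20 SA[20]=22  'deceac'
  #21 SA[21]=17  'deedcdeceac'
  #22 SA[22]=25  'eac'
  #23 SA[23]=6  'ebaeccaddbbdeedcdeceac'
  #24 SA[24]=9  'eccaddbbdeedcdeceac'
  #25 SA[25]=23  'eceac'
  #26 SA[26]=19  'edcdeceac'
  #27 SA[27]=18  'eedcdeceac'

[4, 1, 26, 12, 5, 8, 3, 0, 7, 2, 15, 16, 27, 11, 10, 21, 24, 14, 20, 13, 22, 17, 25, 6, 9, 23, 19, 18]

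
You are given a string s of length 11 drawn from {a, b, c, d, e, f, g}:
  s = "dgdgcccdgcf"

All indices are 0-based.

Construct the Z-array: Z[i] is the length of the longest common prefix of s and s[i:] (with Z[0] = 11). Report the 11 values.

Z[0]=11
i=1: i≥r, start 0; Z[1]=0
i=2: i≥r, start 0; Z[2]=2 scan→box=[2,4)
i=3: min(r-i=1, Z[1]=0)=0; Z[3]=0
i=4: i≥r, start 0; Z[4]=0
i=5: i≥r, start 0; Z[5]=0
i=6: i≥r, start 0; Z[6]=0
i=7: i≥r, start 0; Z[7]=2 scan→box=[7,9)
i=8: min(r-i=1, Z[1]=0)=0; Z[8]=0
i=9: i≥r, start 0; Z[9]=0
i=10: i≥r, start 0; Z[10]=0

[11, 0, 2, 0, 0, 0, 0, 2, 0, 0, 0]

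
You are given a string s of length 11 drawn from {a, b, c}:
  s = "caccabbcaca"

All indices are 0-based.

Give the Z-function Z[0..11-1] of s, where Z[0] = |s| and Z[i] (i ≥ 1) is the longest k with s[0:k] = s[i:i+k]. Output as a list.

[11, 0, 1, 2, 0, 0, 0, 3, 0, 2, 0]

Z[0]=11
i=1: outside box; Z[1]=0
i=2: outside box; Z[2]=1 scan→box=[2,3)
i=3: outside box; Z[3]=2 scan→box=[3,5)
i=4: min(r-i=1, Z[1]=0)=0; Z[4]=0
i=5: outside box; Z[5]=0
i=6: outside box; Z[6]=0
i=7: outside box; Z[7]=3 scan→box=[7,10)
i=8: min(r-i=2, Z[1]=0)=0; Z[8]=0
i=9: min(r-i=1, Z[2]=1)=1; Z[9]=2 scan→box=[9,11)
i=10: min(r-i=1, Z[1]=0)=0; Z[10]=0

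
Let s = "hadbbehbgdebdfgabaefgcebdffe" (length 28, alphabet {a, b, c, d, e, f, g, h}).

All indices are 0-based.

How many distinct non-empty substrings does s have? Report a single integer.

sorted suffixes:
  #0 SA[0]=15  'abaefgcebdffe'
  #1 SA[1]=1  'adbbehbgdebdfgabaefgcebdffe'
  #2 SA[2]=17  'aefgcebdffe'
  #3 SA[3]=16  'baefgcebdffe'
  #4 SA[4]=3  'bbehbgdebdfgabaefgcebdffe'
  #5 SA[5]=23  'bdffe'
  #6 SA[6]=11  'bdfgabaefgcebdffe'
  #7 SA[7]=4  'behbgdebdfgabaefgcebdffe'
  #8 SA[8]=7  'bgdebdfgabaefgcebdffe'
  #9 SA[9]=21  'cebdffe'
  #10 SA[10]=2  'dbbehbgdebdfgabaefgcebdffe'
  #11 SA[11]=9  'debdfgabaefgcebdffe'
  #12 SA[12]=24  'dffe'
  #13 SA[13]=12  'dfgabaefgcebdffe'
  #14 SA[14]=27  'e'
  #15 SA[15]=22  'ebdffe'
  #16 SA[16]=10  'ebdfgabaefgcebdffe'
  #17 SA[17]=18  'efgcebdffe'
  #18 SA[18]=5  'ehbgdebdfgabaefgcebdffe'
  #19 SA[19]=26  'fe'
  #20 SA[20]=25  'ffe'
  #21 SA[21]=13  'fgabaefgcebdffe'
  #22 SA[22]=19  'fgcebdffe'
  #23 SA[23]=14  'gabaefgcebdffe'
  #24 SA[24]=20  'gcebdffe'
  #25 SA[25]=8  'gdebdfgabaefgcebdffe'
  #26 SA[26]=0  'hadbbehbgdebdfgabaefgcebdffe'
  #27 SA[27]=6  'hbgdebdfgabaefgcebdffe'

SA = [15, 1, 17, 16, 3, 23, 11, 4, 7, 21, 2, 9, 24, 12, 27, 22, 10, 18, 5, 26, 25, 13, 19, 14, 20, 8, 0, 6]
i: (SA[i-1],SA[i]) lcp shared
  1: (15,1) 1 'a'
  2: (1,17) 1 'a'
  3: (17,16) 0 ''
  4: (16,3) 1 'b'
  5: (3,23) 1 'b'
  6: (23,11) 3 'bdf'
  7: (11,4) 1 'b'
  8: (4,7) 1 'b'
  9: (7,21) 0 ''
  10: (21,2) 0 ''
  11: (2,9) 1 'd'
  12: (9,24) 1 'd'
  13: (24,12) 2 'df'
  14: (12,27) 0 ''
  15: (27,22) 1 'e'
  16: (22,10) 4 'ebdf'
  17: (10,18) 1 'e'
  18: (18,5) 1 'e'
  19: (5,26) 0 ''
  20: (26,25) 1 'f'
  21: (25,13) 1 'f'
  22: (13,19) 2 'fg'
  23: (19,14) 0 ''
  24: (14,20) 1 'g'
  25: (20,8) 1 'g'
  26: (8,0) 0 ''
  27: (0,6) 1 'h'

n(n+1)/2 = 28·29/2 = 406
Σ LCP = 0 + 1 + 1 + 0 + 1 + 1 + 3 + 1 + 1 + 0 + 0 + 1 + 1 + 2 + 0 + 1 + 4 + 1 + 1 + 0 + 1 + 1 + 2 + 0 + 1 + 1 + 0 + 1 = 27
distinct = 406 − 27 = 379

379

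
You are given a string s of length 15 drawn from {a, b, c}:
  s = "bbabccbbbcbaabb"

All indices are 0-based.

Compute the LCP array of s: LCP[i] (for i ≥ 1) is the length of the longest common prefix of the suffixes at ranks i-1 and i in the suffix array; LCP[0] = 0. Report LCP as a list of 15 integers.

rank→(start, suffix):
  0 → (11, 'aabb')
  1 → (12, 'abb')
  2 → (2, 'abccbbbcbaabb')
  3 → (14, 'b')
  4 → (10, 'baabb')
  5 → (1, 'babccbbbcbaabb')
  6 → (13, 'bb')
  7 → (0, 'bbabccbbbcbaabb')
  8 → (6, 'bbbcbaabb')
  9 → (7, 'bbcbaabb')
  10 → (8, 'bcbaabb')
  11 → (3, 'bccbbbcbaabb')
  12 → (9, 'cbaabb')
  13 → (5, 'cbbbcbaabb')
  14 → (4, 'ccbbbcbaabb')

SA = [11, 12, 2, 14, 10, 1, 13, 0, 6, 7, 8, 3, 9, 5, 4]
rank  pair      lcp
   1  s[11:],s[12:]  1  'a'
   2  s[12:],s[2:]  2  'ab'
   3  s[2:],s[14:]  0  ''
   4  s[14:],s[10:]  1  'b'
   5  s[10:],s[1:]  2  'ba'
   6  s[1:],s[13:]  1  'b'
   7  s[13:],s[0:]  2  'bb'
   8  s[0:],s[6:]  2  'bb'
   9  s[6:],s[7:]  2  'bb'
  10  s[7:],s[8:]  1  'b'
  11  s[8:],s[3:]  2  'bc'
  12  s[3:],s[9:]  0  ''
  13  s[9:],s[5:]  2  'cb'
  14  s[5:],s[4:]  1  'c'

[0, 1, 2, 0, 1, 2, 1, 2, 2, 2, 1, 2, 0, 2, 1]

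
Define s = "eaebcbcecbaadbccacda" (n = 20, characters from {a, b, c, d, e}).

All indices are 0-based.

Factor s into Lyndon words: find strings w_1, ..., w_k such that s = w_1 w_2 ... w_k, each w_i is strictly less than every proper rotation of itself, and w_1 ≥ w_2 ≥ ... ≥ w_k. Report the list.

emit factor 1: 'e' (i=0, period=1)
emit factor 2: 'aebcbcecb' (i=1, period=9)
emit factor 3: 'aadbccacd' (i=10, period=9)
emit factor 4: 'a' (i=19, period=1)

["e", "aebcbcecb", "aadbccacd", "a"]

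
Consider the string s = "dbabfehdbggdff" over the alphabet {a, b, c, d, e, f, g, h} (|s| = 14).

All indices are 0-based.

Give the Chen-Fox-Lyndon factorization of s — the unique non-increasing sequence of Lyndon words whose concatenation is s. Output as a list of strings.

emit factor 1: 'd' (i=0, period=1)
emit factor 2: 'b' (i=1, period=1)
emit factor 3: 'abfehdbggdff' (i=2, period=12)

["d", "b", "abfehdbggdff"]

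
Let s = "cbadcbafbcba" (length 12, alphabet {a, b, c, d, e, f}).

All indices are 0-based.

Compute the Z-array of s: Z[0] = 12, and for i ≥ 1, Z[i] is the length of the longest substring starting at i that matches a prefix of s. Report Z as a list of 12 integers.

Z[0]=12
i=1: i≥r, start 0; Z[1]=0
i=2: i≥r, start 0; Z[2]=0
i=3: i≥r, start 0; Z[3]=0
i=4: i≥r, start 0; Z[4]=3 extend→box=[4,7)
i=5: min(r-i=2, Z[1]=0)=0; Z[5]=0
i=6: min(r-i=1, Z[2]=0)=0; Z[6]=0
i=7: i≥r, start 0; Z[7]=0
i=8: i≥r, start 0; Z[8]=0
i=9: i≥r, start 0; Z[9]=3 extend→box=[9,12)
i=10: min(r-i=2, Z[1]=0)=0; Z[10]=0
i=11: min(r-i=1, Z[2]=0)=0; Z[11]=0

[12, 0, 0, 0, 3, 0, 0, 0, 0, 3, 0, 0]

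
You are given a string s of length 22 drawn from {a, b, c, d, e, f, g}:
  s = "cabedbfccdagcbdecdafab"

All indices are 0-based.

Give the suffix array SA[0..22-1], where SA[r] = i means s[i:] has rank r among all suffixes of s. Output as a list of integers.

sorted suffixes:
  #0 SA[0]=20  'ab'
  #1 SA[1]=1  'abedbfccdagcbdecdafab'
  #2 SA[2]=18  'afab'
  #3 SA[3]=10  'agcbdecdafab'
  #4 SA[4]=21  'b'
  #5 SA[5]=13  'bdecdafab'
  #6 SA[6]=2  'bedbfccdagcbdecdafab'
  #7 SA[7]=5  'bfccdagcbdecdafab'
  #8 SA[8]=0  'cabedbfccdagcbdecdafab'
  #9 SA[9]=12  'cbdecdafab'
  #10 SA[10]=7  'ccdagcbdecdafab'
  #11 SA[11]=16  'cdafab'
  #12 SA[12]=8  'cdagcbdecdafab'
  #13 SA[13]=17  'dafab'
  #14 SA[14]=9  'dagcbdecdafab'
  #15 SA[15]=4  'dbfccdagcbdecdafab'
  #16 SA[16]=14  'decdafab'
  #17 SA[17]=15  'ecdafab'
  #18 SA[18]=3  'edbfccdagcbdecdafab'
  #19 SA[19]=19  'fab'
  #20 SA[20]=6  'fccdagcbdecdafab'
  #21 SA[21]=11  'gcbdecdafab'

[20, 1, 18, 10, 21, 13, 2, 5, 0, 12, 7, 16, 8, 17, 9, 4, 14, 15, 3, 19, 6, 11]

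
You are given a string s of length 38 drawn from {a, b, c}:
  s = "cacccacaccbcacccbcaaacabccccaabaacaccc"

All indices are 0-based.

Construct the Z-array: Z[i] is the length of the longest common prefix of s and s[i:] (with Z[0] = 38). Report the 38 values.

Z[0]=38
i=1: i≥r, start 0; Z[1]=0
i=2: i≥r, start 0; Z[2]=1 scan→box=[2,3)
i=3: i≥r, start 0; Z[3]=1 scan→box=[3,4)
i=4: i≥r, start 0; Z[4]=3 scan→box=[4,7)
i=5: min(r-i=2, Z[1]=0)=0; Z[5]=0
i=6: min(r-i=1, Z[2]=1)=1; Z[6]=4 scan→box=[6,10)
i=7: min(r-i=3, Z[1]=0)=0; Z[7]=0
i=8: min(r-i=2, Z[2]=1)=1; Z[8]=1
i=9: min(r-i=1, Z[3]=1)=1; Z[9]=1
i=10: i≥r, start 0; Z[10]=0
i=11: i≥r, start 0; Z[11]=5 scan→box=[11,16)
i=12: min(r-i=4, Z[1]=0)=0; Z[12]=0
i=13: min(r-i=3, Z[2]=1)=1; Z[13]=1
i=14: min(r-i=2, Z[3]=1)=1; Z[14]=1
i=15: min(r-i=1, Z[4]=3)=1; Z[15]=1
i=16: i≥r, start 0; Z[16]=0
i=17: i≥r, start 0; Z[17]=2 scan→box=[17,19)
i=18: min(r-i=1, Z[1]=0)=0; Z[18]=0
i=19: i≥r, start 0; Z[19]=0
i=20: i≥r, start 0; Z[20]=0
i=21: i≥r, start 0; Z[21]=2 scan→box=[21,23)
i=22: min(r-i=1, Z[1]=0)=0; Z[22]=0
i=23: i≥r, start 0; Z[23]=0
i=24: i≥r, start 0; Z[24]=1 scan→box=[24,25)
i=25: i≥r, start 0; Z[25]=1 scan→box=[25,26)
i=26: i≥r, start 0; Z[26]=1 scan→box=[26,27)
i=27: i≥r, start 0; Z[27]=2 scan→box=[27,29)
i=28: min(r-i=1, Z[1]=0)=0; Z[28]=0
i=29: i≥r, start 0; Z[29]=0
i=30: i≥r, start 0; Z[30]=0
i=31: i≥r, start 0; Z[31]=0
i=32: i≥r, start 0; Z[32]=0
i=33: i≥r, start 0; Z[33]=5 scan→box=[33,38)
i=34: min(r-i=4, Z[1]=0)=0; Z[34]=0
i=35: min(r-i=3, Z[2]=1)=1; Z[35]=1
i=36: min(r-i=2, Z[3]=1)=1; Z[36]=1
i=37: min(r-i=1, Z[4]=3)=1; Z[37]=1

[38, 0, 1, 1, 3, 0, 4, 0, 1, 1, 0, 5, 0, 1, 1, 1, 0, 2, 0, 0, 0, 2, 0, 0, 1, 1, 1, 2, 0, 0, 0, 0, 0, 5, 0, 1, 1, 1]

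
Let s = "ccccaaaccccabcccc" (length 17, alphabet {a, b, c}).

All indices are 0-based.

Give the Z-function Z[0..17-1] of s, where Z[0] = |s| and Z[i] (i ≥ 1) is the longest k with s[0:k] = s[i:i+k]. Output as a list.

[17, 3, 2, 1, 0, 0, 0, 5, 3, 2, 1, 0, 0, 4, 3, 2, 1]

Z[0]=17
i=1: i≥r, start 0; Z[1]=3 grow→box=[1,4)
i=2: min(r-i=2, Z[1]=3)=2; Z[2]=2
i=3: min(r-i=1, Z[2]=2)=1; Z[3]=1
i=4: i≥r, start 0; Z[4]=0
i=5: i≥r, start 0; Z[5]=0
i=6: i≥r, start 0; Z[6]=0
i=7: i≥r, start 0; Z[7]=5 grow→box=[7,12)
i=8: min(r-i=4, Z[1]=3)=3; Z[8]=3
i=9: min(r-i=3, Z[2]=2)=2; Z[9]=2
i=10: min(r-i=2, Z[3]=1)=1; Z[10]=1
i=11: min(r-i=1, Z[4]=0)=0; Z[11]=0
i=12: i≥r, start 0; Z[12]=0
i=13: i≥r, start 0; Z[13]=4 grow→box=[13,17)
i=14: min(r-i=3, Z[1]=3)=3; Z[14]=3
i=15: min(r-i=2, Z[2]=2)=2; Z[15]=2
i=16: min(r-i=1, Z[3]=1)=1; Z[16]=1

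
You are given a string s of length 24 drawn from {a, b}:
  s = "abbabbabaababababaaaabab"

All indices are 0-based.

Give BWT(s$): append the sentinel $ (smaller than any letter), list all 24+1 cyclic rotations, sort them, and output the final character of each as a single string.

rank  rotation                   last
    0  $abbabbabaababababaaaabab  b
    1  aaaabab$abbabbabaabababab  b
    2  aaabab$abbabbabaababababa  a
    3  aabab$abbabbabaababababaa  a
    4  aababababaaaabab$abbabbab  b
    5  ab$abbabbabaababababaaaab  b
    6  abaaaabab$abbabbabaababab  b
    7  abaababababaaaabab$abbabb  b
    8  abab$abbabbabaababababaaa  a
    9  ababaaaabab$abbabbabaabab  b
   10  abababaaaabab$abbabbabaab  b
   11  ababababaaaabab$abbabbaba  a
   12  abbabaababababaaaabab$abb  b
   13  abbabbabaababababaaaabab$  $
   14  b$abbabbabaababababaaaaba  a
   15  baaaabab$abbabbabaabababa  a
   16  baababababaaaabab$abbabba  a
   17  bab$abbabbabaababababaaaa  a
   18  babaaaabab$abbabbabaababa  a
   19  babaababababaaaabab$abbab  b
   20  bababaaaabab$abbabbabaaba  a
   21  babababaaaabab$abbabbabaa  a
   22  babbabaababababaaaabab$ab  b
   23  bbabaababababaaaabab$abba  a
   24  bbabbabaababababaaaabab$a  a

bbaabbbbabbab$aaaaabaabaa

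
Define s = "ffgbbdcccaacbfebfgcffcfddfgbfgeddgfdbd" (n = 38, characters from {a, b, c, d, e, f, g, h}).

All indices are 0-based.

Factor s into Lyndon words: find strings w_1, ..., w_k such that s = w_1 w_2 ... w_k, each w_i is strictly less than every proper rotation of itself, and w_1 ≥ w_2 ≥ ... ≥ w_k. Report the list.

["ffg", "bbdccc", "aacbfebfgcffcfddfgbfgeddgfdbd"]

emit factor 1: 'ffg' (i=0, period=3)
emit factor 2: 'bbdccc' (i=3, period=6)
emit factor 3: 'aacbfebfgcffcfddfgbfgeddgfdbd' (i=9, period=29)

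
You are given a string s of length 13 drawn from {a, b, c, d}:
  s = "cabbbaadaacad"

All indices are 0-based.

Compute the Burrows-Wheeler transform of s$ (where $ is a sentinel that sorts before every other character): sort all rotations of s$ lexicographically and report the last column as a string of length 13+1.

rank  rotation        last
    0  $cabbbaadaacad  d
    1  aacad$cabbbaad  d
    2  aadaacad$cabbb  b
    3  abbbaadaacad$c  c
    4  acad$cabbbaada  a
    5  ad$cabbbaadaac  c
    6  adaacad$cabbba  a
    7  baadaacad$cabb  b
    8  bbaadaacad$cab  b
    9  bbbaadaacad$ca  a
   10  cabbbaadaacad$  $
   11  cad$cabbbaadaa  a
   12  d$cabbbaadaaca  a
   13  daacad$cabbbaa  a

ddbcacabba$aaa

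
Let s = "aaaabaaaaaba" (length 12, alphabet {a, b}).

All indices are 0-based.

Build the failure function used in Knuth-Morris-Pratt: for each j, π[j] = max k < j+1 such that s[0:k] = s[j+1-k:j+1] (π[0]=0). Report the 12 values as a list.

π[0] = 0
j=1 s[j]='a': π[1]=1 (border 'a')
j=2 s[j]='a': π[2]=2 (border 'aa')
j=3 s[j]='a': π[3]=3 (border 'aaa')
j=4 s[j]='b': k: 3→2→1→0; π[4]=0 (border '')
j=5 s[j]='a': π[5]=1 (border 'a')
j=6 s[j]='a': π[6]=2 (border 'aa')
j=7 s[j]='a': π[7]=3 (border 'aaa')
j=8 s[j]='a': π[8]=4 (border 'aaaa')
j=9 s[j]='a': k: 4→3; π[9]=4 (border 'aaaa')
j=10 s[j]='b': π[10]=5 (border 'aaaab')
j=11 s[j]='a': π[11]=6 (border 'aaaaba')

[0, 1, 2, 3, 0, 1, 2, 3, 4, 4, 5, 6]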